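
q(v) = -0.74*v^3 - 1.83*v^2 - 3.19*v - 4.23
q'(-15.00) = -447.79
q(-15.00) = 2129.37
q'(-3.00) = -12.19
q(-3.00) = 8.85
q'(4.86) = -73.41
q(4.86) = -147.90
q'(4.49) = -64.38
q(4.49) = -122.43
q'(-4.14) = -26.09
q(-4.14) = 30.12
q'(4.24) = -58.62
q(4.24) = -107.06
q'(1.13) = -10.16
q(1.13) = -11.24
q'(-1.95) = -4.49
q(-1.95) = 0.52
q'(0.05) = -3.38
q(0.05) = -4.39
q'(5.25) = -83.59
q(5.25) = -178.50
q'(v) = -2.22*v^2 - 3.66*v - 3.19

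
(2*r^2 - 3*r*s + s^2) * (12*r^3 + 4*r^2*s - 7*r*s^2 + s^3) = 24*r^5 - 28*r^4*s - 14*r^3*s^2 + 27*r^2*s^3 - 10*r*s^4 + s^5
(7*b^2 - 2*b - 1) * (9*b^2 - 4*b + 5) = 63*b^4 - 46*b^3 + 34*b^2 - 6*b - 5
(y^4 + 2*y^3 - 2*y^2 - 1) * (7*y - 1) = 7*y^5 + 13*y^4 - 16*y^3 + 2*y^2 - 7*y + 1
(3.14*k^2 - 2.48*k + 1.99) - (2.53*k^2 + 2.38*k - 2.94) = 0.61*k^2 - 4.86*k + 4.93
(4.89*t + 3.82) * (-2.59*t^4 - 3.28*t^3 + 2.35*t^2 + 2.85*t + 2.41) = -12.6651*t^5 - 25.933*t^4 - 1.0381*t^3 + 22.9135*t^2 + 22.6719*t + 9.2062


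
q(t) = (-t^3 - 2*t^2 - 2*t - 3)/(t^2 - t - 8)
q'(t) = (1 - 2*t)*(-t^3 - 2*t^2 - 2*t - 3)/(t^2 - t - 8)^2 + (-3*t^2 - 4*t - 2)/(t^2 - t - 8)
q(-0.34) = 0.33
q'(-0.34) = 0.06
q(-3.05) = 2.96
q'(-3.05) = 0.75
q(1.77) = 2.76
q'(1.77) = 3.84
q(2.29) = 5.96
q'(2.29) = 9.56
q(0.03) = 0.38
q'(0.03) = 0.22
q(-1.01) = 0.33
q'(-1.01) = 0.00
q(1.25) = 1.38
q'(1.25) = 1.79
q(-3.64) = 2.93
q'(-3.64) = -0.33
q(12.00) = -16.48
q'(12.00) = -0.83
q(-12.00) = 9.87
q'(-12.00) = -0.94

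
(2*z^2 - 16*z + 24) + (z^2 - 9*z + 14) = 3*z^2 - 25*z + 38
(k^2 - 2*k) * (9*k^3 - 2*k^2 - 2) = 9*k^5 - 20*k^4 + 4*k^3 - 2*k^2 + 4*k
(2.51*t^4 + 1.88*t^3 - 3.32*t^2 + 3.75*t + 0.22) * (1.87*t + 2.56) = 4.6937*t^5 + 9.9412*t^4 - 1.3956*t^3 - 1.4867*t^2 + 10.0114*t + 0.5632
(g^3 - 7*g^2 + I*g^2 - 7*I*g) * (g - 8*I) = g^4 - 7*g^3 - 7*I*g^3 + 8*g^2 + 49*I*g^2 - 56*g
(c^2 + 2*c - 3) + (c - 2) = c^2 + 3*c - 5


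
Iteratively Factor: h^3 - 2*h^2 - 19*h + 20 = (h - 5)*(h^2 + 3*h - 4) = (h - 5)*(h + 4)*(h - 1)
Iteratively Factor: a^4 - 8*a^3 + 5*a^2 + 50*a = (a - 5)*(a^3 - 3*a^2 - 10*a) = (a - 5)^2*(a^2 + 2*a) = (a - 5)^2*(a + 2)*(a)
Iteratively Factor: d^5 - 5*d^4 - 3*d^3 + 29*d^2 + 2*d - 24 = (d + 1)*(d^4 - 6*d^3 + 3*d^2 + 26*d - 24) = (d - 1)*(d + 1)*(d^3 - 5*d^2 - 2*d + 24) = (d - 1)*(d + 1)*(d + 2)*(d^2 - 7*d + 12) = (d - 3)*(d - 1)*(d + 1)*(d + 2)*(d - 4)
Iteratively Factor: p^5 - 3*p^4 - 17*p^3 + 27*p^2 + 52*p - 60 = (p + 2)*(p^4 - 5*p^3 - 7*p^2 + 41*p - 30) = (p - 2)*(p + 2)*(p^3 - 3*p^2 - 13*p + 15) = (p - 2)*(p + 2)*(p + 3)*(p^2 - 6*p + 5) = (p - 5)*(p - 2)*(p + 2)*(p + 3)*(p - 1)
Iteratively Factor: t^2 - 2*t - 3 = (t + 1)*(t - 3)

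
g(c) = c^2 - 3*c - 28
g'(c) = 2*c - 3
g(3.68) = -25.50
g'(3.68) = 4.36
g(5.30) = -15.81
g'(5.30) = 7.60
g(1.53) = -30.25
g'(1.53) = 0.06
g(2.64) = -28.95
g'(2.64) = 2.28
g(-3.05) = -9.55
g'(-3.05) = -9.10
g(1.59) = -30.24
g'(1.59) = 0.18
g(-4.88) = 10.45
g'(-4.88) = -12.76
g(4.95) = -18.35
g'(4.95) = 6.90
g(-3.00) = -10.00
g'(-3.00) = -9.00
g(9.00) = 26.00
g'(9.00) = 15.00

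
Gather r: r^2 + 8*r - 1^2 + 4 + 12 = r^2 + 8*r + 15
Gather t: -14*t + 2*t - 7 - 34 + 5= -12*t - 36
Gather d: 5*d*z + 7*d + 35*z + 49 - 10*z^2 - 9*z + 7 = d*(5*z + 7) - 10*z^2 + 26*z + 56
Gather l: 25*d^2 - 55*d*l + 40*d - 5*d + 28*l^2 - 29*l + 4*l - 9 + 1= 25*d^2 + 35*d + 28*l^2 + l*(-55*d - 25) - 8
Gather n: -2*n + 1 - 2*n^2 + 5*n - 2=-2*n^2 + 3*n - 1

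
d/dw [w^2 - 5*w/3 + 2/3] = 2*w - 5/3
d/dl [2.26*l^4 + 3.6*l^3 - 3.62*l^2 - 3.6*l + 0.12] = 9.04*l^3 + 10.8*l^2 - 7.24*l - 3.6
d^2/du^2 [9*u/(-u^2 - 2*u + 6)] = 18*(-4*u*(u + 1)^2 + (3*u + 2)*(u^2 + 2*u - 6))/(u^2 + 2*u - 6)^3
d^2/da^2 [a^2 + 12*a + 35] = 2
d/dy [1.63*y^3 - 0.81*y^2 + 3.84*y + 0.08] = 4.89*y^2 - 1.62*y + 3.84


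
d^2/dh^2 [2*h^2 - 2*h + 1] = 4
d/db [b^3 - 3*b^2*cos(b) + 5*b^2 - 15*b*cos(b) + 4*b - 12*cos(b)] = 3*b^2*sin(b) + 3*b^2 + 15*b*sin(b) - 6*b*cos(b) + 10*b + 12*sin(b) - 15*cos(b) + 4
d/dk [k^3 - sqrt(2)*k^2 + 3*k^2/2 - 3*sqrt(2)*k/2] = 3*k^2 - 2*sqrt(2)*k + 3*k - 3*sqrt(2)/2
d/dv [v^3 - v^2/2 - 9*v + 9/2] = 3*v^2 - v - 9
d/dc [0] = 0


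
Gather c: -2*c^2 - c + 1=-2*c^2 - c + 1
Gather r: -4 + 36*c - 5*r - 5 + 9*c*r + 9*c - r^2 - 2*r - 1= 45*c - r^2 + r*(9*c - 7) - 10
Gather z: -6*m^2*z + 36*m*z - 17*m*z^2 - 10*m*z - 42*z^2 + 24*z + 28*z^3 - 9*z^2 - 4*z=28*z^3 + z^2*(-17*m - 51) + z*(-6*m^2 + 26*m + 20)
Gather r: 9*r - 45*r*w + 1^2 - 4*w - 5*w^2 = r*(9 - 45*w) - 5*w^2 - 4*w + 1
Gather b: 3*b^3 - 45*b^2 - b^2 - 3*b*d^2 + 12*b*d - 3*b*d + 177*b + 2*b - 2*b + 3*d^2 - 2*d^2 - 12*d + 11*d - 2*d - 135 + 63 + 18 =3*b^3 - 46*b^2 + b*(-3*d^2 + 9*d + 177) + d^2 - 3*d - 54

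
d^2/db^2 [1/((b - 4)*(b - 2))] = 2*((b - 4)^2 + (b - 4)*(b - 2) + (b - 2)^2)/((b - 4)^3*(b - 2)^3)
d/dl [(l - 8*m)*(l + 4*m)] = 2*l - 4*m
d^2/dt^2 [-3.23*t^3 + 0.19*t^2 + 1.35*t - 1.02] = 0.38 - 19.38*t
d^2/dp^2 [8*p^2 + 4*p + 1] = 16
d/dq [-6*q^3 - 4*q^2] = 2*q*(-9*q - 4)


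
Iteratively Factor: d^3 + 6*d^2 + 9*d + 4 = (d + 1)*(d^2 + 5*d + 4) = (d + 1)^2*(d + 4)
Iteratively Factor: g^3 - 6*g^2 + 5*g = (g - 5)*(g^2 - g) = (g - 5)*(g - 1)*(g)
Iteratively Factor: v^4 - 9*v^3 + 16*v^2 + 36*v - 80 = (v - 2)*(v^3 - 7*v^2 + 2*v + 40) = (v - 5)*(v - 2)*(v^2 - 2*v - 8) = (v - 5)*(v - 4)*(v - 2)*(v + 2)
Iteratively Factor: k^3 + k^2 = (k)*(k^2 + k) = k*(k + 1)*(k)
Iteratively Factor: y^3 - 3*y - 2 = (y + 1)*(y^2 - y - 2) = (y + 1)^2*(y - 2)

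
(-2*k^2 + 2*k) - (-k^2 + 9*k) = -k^2 - 7*k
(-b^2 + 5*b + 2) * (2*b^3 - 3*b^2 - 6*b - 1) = -2*b^5 + 13*b^4 - 5*b^3 - 35*b^2 - 17*b - 2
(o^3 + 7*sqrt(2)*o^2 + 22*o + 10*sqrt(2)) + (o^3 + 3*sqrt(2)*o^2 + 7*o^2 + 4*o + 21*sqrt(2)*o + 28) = 2*o^3 + 7*o^2 + 10*sqrt(2)*o^2 + 26*o + 21*sqrt(2)*o + 10*sqrt(2) + 28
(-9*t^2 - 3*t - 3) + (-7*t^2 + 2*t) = -16*t^2 - t - 3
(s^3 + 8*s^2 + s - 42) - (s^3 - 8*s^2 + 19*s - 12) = 16*s^2 - 18*s - 30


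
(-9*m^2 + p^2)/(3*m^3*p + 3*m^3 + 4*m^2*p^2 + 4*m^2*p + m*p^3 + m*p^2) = (-3*m + p)/(m*(m*p + m + p^2 + p))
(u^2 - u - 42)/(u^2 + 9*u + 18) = (u - 7)/(u + 3)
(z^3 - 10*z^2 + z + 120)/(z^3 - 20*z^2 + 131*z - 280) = (z + 3)/(z - 7)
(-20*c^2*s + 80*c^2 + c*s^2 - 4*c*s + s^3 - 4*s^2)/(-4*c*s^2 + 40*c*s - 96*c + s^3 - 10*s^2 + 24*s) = (5*c + s)/(s - 6)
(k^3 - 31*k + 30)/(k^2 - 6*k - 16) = (-k^3 + 31*k - 30)/(-k^2 + 6*k + 16)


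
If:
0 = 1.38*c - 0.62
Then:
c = 0.45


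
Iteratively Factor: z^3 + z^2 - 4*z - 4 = (z - 2)*(z^2 + 3*z + 2) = (z - 2)*(z + 2)*(z + 1)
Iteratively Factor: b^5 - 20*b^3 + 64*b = (b - 2)*(b^4 + 2*b^3 - 16*b^2 - 32*b) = (b - 4)*(b - 2)*(b^3 + 6*b^2 + 8*b) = (b - 4)*(b - 2)*(b + 2)*(b^2 + 4*b) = b*(b - 4)*(b - 2)*(b + 2)*(b + 4)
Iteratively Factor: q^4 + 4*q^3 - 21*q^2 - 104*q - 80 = (q + 4)*(q^3 - 21*q - 20) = (q + 1)*(q + 4)*(q^2 - q - 20) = (q + 1)*(q + 4)^2*(q - 5)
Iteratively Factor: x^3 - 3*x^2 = (x)*(x^2 - 3*x) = x*(x - 3)*(x)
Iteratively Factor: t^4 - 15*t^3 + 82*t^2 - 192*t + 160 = (t - 2)*(t^3 - 13*t^2 + 56*t - 80) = (t - 4)*(t - 2)*(t^2 - 9*t + 20) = (t - 4)^2*(t - 2)*(t - 5)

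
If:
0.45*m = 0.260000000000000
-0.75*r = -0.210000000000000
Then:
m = 0.58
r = 0.28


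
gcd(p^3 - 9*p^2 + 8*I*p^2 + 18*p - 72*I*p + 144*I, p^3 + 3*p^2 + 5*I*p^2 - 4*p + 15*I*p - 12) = 1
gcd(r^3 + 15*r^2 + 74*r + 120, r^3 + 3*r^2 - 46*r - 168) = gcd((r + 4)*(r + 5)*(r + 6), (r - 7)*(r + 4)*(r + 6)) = r^2 + 10*r + 24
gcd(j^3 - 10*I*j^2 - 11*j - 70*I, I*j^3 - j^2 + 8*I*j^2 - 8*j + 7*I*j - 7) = 1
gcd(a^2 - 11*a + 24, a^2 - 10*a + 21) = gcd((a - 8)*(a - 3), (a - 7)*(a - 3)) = a - 3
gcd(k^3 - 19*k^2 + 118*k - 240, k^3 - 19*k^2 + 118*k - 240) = k^3 - 19*k^2 + 118*k - 240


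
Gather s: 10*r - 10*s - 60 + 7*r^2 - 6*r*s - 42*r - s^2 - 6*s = 7*r^2 - 32*r - s^2 + s*(-6*r - 16) - 60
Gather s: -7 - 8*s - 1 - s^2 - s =-s^2 - 9*s - 8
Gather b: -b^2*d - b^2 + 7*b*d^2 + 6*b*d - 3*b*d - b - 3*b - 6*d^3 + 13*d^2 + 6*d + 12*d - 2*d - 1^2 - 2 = b^2*(-d - 1) + b*(7*d^2 + 3*d - 4) - 6*d^3 + 13*d^2 + 16*d - 3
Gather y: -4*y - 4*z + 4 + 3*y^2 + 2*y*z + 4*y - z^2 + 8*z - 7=3*y^2 + 2*y*z - z^2 + 4*z - 3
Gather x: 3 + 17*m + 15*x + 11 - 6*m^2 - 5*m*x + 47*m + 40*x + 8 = -6*m^2 + 64*m + x*(55 - 5*m) + 22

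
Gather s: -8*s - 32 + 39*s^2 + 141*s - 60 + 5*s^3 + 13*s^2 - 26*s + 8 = 5*s^3 + 52*s^2 + 107*s - 84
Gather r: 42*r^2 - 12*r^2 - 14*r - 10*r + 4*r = 30*r^2 - 20*r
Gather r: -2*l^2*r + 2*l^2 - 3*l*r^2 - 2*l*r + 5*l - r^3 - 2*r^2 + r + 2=2*l^2 + 5*l - r^3 + r^2*(-3*l - 2) + r*(-2*l^2 - 2*l + 1) + 2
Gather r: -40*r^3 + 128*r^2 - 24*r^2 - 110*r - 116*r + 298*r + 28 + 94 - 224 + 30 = -40*r^3 + 104*r^2 + 72*r - 72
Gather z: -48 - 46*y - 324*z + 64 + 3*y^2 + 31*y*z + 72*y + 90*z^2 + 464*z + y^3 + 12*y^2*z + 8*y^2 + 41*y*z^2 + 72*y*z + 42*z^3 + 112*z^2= y^3 + 11*y^2 + 26*y + 42*z^3 + z^2*(41*y + 202) + z*(12*y^2 + 103*y + 140) + 16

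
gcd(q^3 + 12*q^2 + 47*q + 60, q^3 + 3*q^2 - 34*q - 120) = q^2 + 9*q + 20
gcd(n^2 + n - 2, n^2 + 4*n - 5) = n - 1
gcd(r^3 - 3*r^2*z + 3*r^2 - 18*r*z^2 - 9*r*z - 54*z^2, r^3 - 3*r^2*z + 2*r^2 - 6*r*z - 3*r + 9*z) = r + 3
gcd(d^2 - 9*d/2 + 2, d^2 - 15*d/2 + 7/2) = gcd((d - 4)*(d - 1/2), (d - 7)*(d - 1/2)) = d - 1/2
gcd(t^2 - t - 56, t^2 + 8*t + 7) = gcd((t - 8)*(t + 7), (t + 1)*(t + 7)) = t + 7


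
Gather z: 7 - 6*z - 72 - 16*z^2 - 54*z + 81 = -16*z^2 - 60*z + 16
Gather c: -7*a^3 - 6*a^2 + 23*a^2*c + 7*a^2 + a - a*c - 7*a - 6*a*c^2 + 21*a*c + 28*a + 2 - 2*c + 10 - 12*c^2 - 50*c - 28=-7*a^3 + a^2 + 22*a + c^2*(-6*a - 12) + c*(23*a^2 + 20*a - 52) - 16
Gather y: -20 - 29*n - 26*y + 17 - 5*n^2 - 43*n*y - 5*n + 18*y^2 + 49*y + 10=-5*n^2 - 34*n + 18*y^2 + y*(23 - 43*n) + 7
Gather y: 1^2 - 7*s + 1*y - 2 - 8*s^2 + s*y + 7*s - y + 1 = -8*s^2 + s*y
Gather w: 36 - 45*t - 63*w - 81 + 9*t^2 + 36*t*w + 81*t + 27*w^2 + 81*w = 9*t^2 + 36*t + 27*w^2 + w*(36*t + 18) - 45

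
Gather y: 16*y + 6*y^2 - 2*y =6*y^2 + 14*y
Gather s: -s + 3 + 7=10 - s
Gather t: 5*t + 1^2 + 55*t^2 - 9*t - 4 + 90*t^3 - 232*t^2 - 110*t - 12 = 90*t^3 - 177*t^2 - 114*t - 15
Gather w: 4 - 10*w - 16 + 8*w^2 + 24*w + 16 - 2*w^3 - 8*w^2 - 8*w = -2*w^3 + 6*w + 4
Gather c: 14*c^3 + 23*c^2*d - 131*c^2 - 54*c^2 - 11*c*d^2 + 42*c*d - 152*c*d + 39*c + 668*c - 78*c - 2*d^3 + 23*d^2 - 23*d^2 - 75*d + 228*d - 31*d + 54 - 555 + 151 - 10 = 14*c^3 + c^2*(23*d - 185) + c*(-11*d^2 - 110*d + 629) - 2*d^3 + 122*d - 360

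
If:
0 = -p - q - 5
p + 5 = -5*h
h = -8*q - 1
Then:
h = -1/41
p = -200/41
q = -5/41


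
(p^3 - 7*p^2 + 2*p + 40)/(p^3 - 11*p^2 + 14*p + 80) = (p - 4)/(p - 8)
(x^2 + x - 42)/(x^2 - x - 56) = (x - 6)/(x - 8)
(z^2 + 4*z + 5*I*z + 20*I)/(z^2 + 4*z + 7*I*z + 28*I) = (z + 5*I)/(z + 7*I)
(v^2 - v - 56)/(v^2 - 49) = (v - 8)/(v - 7)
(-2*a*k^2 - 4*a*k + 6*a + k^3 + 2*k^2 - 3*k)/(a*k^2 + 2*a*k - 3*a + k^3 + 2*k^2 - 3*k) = (-2*a + k)/(a + k)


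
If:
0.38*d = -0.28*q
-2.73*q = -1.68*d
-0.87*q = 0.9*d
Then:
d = 0.00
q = 0.00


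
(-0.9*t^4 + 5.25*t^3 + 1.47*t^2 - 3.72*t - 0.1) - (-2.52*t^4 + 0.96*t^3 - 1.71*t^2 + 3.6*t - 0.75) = 1.62*t^4 + 4.29*t^3 + 3.18*t^2 - 7.32*t + 0.65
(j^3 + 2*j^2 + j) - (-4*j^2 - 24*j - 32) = j^3 + 6*j^2 + 25*j + 32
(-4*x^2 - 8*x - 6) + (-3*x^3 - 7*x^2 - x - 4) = -3*x^3 - 11*x^2 - 9*x - 10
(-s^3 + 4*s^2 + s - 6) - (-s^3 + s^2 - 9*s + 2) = 3*s^2 + 10*s - 8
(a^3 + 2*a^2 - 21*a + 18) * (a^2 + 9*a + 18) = a^5 + 11*a^4 + 15*a^3 - 135*a^2 - 216*a + 324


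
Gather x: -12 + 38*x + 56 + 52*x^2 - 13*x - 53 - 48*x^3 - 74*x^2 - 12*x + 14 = -48*x^3 - 22*x^2 + 13*x + 5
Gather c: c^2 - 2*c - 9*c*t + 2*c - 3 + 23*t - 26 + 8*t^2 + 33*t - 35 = c^2 - 9*c*t + 8*t^2 + 56*t - 64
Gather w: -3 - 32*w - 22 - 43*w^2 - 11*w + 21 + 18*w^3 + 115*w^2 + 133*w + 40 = 18*w^3 + 72*w^2 + 90*w + 36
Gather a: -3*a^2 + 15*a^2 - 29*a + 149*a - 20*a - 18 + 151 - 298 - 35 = 12*a^2 + 100*a - 200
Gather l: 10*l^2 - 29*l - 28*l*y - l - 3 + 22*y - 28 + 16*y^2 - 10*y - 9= 10*l^2 + l*(-28*y - 30) + 16*y^2 + 12*y - 40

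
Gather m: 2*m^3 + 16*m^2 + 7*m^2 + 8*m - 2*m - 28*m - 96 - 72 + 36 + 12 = 2*m^3 + 23*m^2 - 22*m - 120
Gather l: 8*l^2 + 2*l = 8*l^2 + 2*l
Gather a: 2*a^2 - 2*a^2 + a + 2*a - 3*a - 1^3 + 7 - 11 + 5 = 0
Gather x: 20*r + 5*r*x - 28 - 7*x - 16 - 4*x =20*r + x*(5*r - 11) - 44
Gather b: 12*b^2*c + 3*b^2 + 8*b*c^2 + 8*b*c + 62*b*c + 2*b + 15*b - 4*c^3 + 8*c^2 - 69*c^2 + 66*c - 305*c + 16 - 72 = b^2*(12*c + 3) + b*(8*c^2 + 70*c + 17) - 4*c^3 - 61*c^2 - 239*c - 56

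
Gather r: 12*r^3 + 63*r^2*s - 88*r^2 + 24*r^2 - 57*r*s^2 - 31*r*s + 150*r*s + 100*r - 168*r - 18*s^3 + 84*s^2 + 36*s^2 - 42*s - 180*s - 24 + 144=12*r^3 + r^2*(63*s - 64) + r*(-57*s^2 + 119*s - 68) - 18*s^3 + 120*s^2 - 222*s + 120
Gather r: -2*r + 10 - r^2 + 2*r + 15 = 25 - r^2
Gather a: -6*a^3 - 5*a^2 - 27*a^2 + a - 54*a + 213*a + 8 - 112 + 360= -6*a^3 - 32*a^2 + 160*a + 256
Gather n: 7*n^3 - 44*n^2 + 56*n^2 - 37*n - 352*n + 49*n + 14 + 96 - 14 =7*n^3 + 12*n^2 - 340*n + 96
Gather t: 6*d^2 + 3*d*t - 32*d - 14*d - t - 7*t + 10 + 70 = 6*d^2 - 46*d + t*(3*d - 8) + 80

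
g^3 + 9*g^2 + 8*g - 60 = (g - 2)*(g + 5)*(g + 6)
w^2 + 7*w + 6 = (w + 1)*(w + 6)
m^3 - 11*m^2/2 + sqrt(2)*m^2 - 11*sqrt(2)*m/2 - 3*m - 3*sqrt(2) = (m - 6)*(m + 1/2)*(m + sqrt(2))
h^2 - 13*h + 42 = (h - 7)*(h - 6)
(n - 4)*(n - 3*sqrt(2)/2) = n^2 - 4*n - 3*sqrt(2)*n/2 + 6*sqrt(2)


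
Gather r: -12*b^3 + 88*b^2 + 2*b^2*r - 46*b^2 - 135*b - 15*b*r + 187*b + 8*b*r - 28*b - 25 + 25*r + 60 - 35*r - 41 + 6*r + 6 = -12*b^3 + 42*b^2 + 24*b + r*(2*b^2 - 7*b - 4)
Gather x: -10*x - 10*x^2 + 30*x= -10*x^2 + 20*x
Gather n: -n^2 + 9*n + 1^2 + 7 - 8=-n^2 + 9*n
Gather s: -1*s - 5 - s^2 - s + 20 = -s^2 - 2*s + 15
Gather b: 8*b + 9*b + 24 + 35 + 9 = 17*b + 68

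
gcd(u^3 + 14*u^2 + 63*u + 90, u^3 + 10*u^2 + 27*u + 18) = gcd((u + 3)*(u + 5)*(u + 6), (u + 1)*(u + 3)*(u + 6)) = u^2 + 9*u + 18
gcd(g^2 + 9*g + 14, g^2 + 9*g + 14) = g^2 + 9*g + 14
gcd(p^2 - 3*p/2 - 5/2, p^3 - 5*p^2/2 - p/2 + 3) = p + 1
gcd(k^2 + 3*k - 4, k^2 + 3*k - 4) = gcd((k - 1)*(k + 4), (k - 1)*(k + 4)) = k^2 + 3*k - 4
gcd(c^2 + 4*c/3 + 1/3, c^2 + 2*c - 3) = 1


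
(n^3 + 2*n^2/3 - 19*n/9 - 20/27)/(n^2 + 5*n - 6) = (27*n^3 + 18*n^2 - 57*n - 20)/(27*(n^2 + 5*n - 6))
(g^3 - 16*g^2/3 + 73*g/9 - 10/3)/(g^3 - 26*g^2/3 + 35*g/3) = (g^2 - 11*g/3 + 2)/(g*(g - 7))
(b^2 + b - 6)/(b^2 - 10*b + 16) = (b + 3)/(b - 8)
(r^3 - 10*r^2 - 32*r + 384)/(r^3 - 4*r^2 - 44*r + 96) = (r - 8)/(r - 2)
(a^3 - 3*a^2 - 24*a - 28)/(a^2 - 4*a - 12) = (a^2 - 5*a - 14)/(a - 6)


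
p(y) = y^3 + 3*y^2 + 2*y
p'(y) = 3*y^2 + 6*y + 2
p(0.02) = 0.04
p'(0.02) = 2.12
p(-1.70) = 0.36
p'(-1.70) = 0.47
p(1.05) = 6.57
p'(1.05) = 11.61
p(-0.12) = -0.20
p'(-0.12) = 1.32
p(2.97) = 58.60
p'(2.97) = 46.28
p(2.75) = 48.98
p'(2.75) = 41.19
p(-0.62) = -0.33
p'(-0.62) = -0.57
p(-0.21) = -0.30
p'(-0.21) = 0.87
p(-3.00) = -6.00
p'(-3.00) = 11.00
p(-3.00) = -6.00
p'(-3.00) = 11.00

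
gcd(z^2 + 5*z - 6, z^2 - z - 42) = z + 6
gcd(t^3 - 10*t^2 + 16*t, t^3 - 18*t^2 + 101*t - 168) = t - 8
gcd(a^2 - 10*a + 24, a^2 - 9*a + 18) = a - 6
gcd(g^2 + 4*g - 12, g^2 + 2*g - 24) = g + 6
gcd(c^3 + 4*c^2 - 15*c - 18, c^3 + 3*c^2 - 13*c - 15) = c^2 - 2*c - 3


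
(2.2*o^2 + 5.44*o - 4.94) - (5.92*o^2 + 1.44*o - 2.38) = -3.72*o^2 + 4.0*o - 2.56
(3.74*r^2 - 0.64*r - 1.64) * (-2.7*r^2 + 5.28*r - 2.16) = -10.098*r^4 + 21.4752*r^3 - 7.0296*r^2 - 7.2768*r + 3.5424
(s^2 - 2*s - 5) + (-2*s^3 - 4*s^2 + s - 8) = -2*s^3 - 3*s^2 - s - 13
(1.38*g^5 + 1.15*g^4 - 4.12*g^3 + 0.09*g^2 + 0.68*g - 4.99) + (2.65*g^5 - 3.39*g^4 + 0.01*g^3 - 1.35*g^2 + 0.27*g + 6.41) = 4.03*g^5 - 2.24*g^4 - 4.11*g^3 - 1.26*g^2 + 0.95*g + 1.42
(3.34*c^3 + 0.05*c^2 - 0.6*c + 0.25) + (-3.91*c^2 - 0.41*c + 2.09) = 3.34*c^3 - 3.86*c^2 - 1.01*c + 2.34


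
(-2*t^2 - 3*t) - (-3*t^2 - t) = t^2 - 2*t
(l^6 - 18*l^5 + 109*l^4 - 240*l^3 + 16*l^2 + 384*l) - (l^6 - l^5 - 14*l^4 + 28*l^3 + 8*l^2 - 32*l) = -17*l^5 + 123*l^4 - 268*l^3 + 8*l^2 + 416*l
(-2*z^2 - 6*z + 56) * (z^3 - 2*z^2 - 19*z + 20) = -2*z^5 - 2*z^4 + 106*z^3 - 38*z^2 - 1184*z + 1120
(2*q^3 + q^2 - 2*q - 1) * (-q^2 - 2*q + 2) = -2*q^5 - 5*q^4 + 4*q^3 + 7*q^2 - 2*q - 2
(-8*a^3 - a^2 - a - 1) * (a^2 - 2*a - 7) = -8*a^5 + 15*a^4 + 57*a^3 + 8*a^2 + 9*a + 7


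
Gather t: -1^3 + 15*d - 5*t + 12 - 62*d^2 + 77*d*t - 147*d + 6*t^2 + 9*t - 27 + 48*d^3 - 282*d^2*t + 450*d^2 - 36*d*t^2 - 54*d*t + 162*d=48*d^3 + 388*d^2 + 30*d + t^2*(6 - 36*d) + t*(-282*d^2 + 23*d + 4) - 16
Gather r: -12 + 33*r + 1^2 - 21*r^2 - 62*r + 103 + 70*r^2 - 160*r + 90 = 49*r^2 - 189*r + 182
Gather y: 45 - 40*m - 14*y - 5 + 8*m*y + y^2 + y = -40*m + y^2 + y*(8*m - 13) + 40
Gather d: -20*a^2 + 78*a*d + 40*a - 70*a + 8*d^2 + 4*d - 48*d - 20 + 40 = -20*a^2 - 30*a + 8*d^2 + d*(78*a - 44) + 20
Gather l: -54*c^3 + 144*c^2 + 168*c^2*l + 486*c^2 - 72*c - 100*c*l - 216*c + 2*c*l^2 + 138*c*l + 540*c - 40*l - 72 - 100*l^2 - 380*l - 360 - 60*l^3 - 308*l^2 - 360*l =-54*c^3 + 630*c^2 + 252*c - 60*l^3 + l^2*(2*c - 408) + l*(168*c^2 + 38*c - 780) - 432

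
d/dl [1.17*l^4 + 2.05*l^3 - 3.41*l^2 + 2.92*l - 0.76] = 4.68*l^3 + 6.15*l^2 - 6.82*l + 2.92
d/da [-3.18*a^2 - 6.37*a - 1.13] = -6.36*a - 6.37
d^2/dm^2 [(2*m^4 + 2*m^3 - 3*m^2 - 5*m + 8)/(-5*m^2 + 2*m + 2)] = 2*(-50*m^6 + 60*m^5 + 36*m^4 + 63*m^3 - 582*m^2 + 366*m - 120)/(125*m^6 - 150*m^5 - 90*m^4 + 112*m^3 + 36*m^2 - 24*m - 8)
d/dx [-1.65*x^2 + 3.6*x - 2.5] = 3.6 - 3.3*x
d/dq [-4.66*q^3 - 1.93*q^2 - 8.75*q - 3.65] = -13.98*q^2 - 3.86*q - 8.75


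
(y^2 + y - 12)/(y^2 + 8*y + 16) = (y - 3)/(y + 4)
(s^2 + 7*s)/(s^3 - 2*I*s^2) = (s + 7)/(s*(s - 2*I))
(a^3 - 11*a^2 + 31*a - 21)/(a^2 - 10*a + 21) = a - 1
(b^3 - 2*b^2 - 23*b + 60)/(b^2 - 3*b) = b + 1 - 20/b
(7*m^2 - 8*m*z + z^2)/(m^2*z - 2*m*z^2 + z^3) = (-7*m + z)/(z*(-m + z))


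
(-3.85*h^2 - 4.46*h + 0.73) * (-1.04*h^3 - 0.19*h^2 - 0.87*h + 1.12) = 4.004*h^5 + 5.3699*h^4 + 3.4377*h^3 - 0.5705*h^2 - 5.6303*h + 0.8176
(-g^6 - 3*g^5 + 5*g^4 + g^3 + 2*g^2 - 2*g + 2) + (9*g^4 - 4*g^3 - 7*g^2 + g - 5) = -g^6 - 3*g^5 + 14*g^4 - 3*g^3 - 5*g^2 - g - 3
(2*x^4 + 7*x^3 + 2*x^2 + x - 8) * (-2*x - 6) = -4*x^5 - 26*x^4 - 46*x^3 - 14*x^2 + 10*x + 48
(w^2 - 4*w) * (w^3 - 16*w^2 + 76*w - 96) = w^5 - 20*w^4 + 140*w^3 - 400*w^2 + 384*w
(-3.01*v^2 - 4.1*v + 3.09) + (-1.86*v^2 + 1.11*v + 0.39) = -4.87*v^2 - 2.99*v + 3.48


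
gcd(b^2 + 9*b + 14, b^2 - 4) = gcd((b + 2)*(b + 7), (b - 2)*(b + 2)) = b + 2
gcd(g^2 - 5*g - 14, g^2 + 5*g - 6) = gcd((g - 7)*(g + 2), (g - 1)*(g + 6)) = 1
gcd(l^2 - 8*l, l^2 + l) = l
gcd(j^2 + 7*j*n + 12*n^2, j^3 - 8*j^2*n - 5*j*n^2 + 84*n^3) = j + 3*n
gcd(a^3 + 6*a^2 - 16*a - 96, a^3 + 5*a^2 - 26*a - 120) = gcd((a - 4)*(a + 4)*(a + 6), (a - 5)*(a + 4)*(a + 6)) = a^2 + 10*a + 24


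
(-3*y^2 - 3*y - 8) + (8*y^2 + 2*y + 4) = 5*y^2 - y - 4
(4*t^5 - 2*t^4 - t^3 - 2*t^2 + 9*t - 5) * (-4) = -16*t^5 + 8*t^4 + 4*t^3 + 8*t^2 - 36*t + 20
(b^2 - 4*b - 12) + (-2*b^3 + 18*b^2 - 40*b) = -2*b^3 + 19*b^2 - 44*b - 12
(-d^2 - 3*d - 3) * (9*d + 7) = -9*d^3 - 34*d^2 - 48*d - 21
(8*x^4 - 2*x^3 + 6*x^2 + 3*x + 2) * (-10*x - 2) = -80*x^5 + 4*x^4 - 56*x^3 - 42*x^2 - 26*x - 4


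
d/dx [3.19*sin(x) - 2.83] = 3.19*cos(x)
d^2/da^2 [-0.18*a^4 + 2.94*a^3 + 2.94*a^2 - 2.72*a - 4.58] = -2.16*a^2 + 17.64*a + 5.88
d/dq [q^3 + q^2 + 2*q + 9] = 3*q^2 + 2*q + 2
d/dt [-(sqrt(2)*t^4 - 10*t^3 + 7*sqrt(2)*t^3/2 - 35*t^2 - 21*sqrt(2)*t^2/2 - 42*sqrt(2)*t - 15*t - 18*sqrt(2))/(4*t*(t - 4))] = (-4*sqrt(2)*t^5 + 20*t^4 + 17*sqrt(2)*t^4 - 160*t^3 + 56*sqrt(2)*t^3 - 310*t^2 - 168*sqrt(2)*t^2 - 72*sqrt(2)*t + 144*sqrt(2))/(8*t^2*(t^2 - 8*t + 16))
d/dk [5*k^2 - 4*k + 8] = 10*k - 4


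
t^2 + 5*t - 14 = (t - 2)*(t + 7)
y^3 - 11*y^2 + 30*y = y*(y - 6)*(y - 5)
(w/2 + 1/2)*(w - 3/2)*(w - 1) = w^3/2 - 3*w^2/4 - w/2 + 3/4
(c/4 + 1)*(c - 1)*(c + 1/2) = c^3/4 + 7*c^2/8 - 5*c/8 - 1/2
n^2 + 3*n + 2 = (n + 1)*(n + 2)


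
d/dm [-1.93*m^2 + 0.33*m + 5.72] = 0.33 - 3.86*m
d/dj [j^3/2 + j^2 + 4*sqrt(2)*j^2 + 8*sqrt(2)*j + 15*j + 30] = 3*j^2/2 + 2*j + 8*sqrt(2)*j + 8*sqrt(2) + 15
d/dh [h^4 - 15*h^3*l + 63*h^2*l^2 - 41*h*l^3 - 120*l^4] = 4*h^3 - 45*h^2*l + 126*h*l^2 - 41*l^3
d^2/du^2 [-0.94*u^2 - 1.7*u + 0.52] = -1.88000000000000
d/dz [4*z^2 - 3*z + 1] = 8*z - 3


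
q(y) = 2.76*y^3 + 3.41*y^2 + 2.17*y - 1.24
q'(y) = 8.28*y^2 + 6.82*y + 2.17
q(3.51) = 167.74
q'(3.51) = 128.12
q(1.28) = 12.91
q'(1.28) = 24.47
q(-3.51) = -86.20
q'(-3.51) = 80.24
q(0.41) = 0.41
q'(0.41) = 6.36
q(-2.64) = -33.99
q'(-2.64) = 41.87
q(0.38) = 0.23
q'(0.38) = 5.96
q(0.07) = -1.07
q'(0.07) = 2.69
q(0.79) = 3.96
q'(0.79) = 12.73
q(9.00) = 2306.54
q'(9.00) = 734.23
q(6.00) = 730.70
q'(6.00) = 341.17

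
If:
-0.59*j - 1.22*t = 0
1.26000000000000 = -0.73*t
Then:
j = 3.57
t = -1.73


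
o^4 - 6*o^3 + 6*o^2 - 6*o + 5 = (o - 5)*(o - 1)*(o - I)*(o + I)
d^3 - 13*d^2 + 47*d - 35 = (d - 7)*(d - 5)*(d - 1)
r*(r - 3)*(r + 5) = r^3 + 2*r^2 - 15*r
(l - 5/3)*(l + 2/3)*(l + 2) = l^3 + l^2 - 28*l/9 - 20/9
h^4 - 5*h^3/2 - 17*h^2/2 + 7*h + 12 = (h - 4)*(h - 3/2)*(h + 1)*(h + 2)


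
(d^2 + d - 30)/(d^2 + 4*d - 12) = (d - 5)/(d - 2)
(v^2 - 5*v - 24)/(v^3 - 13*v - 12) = (v - 8)/(v^2 - 3*v - 4)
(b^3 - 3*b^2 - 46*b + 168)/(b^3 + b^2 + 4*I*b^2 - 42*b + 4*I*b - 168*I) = (b - 4)/(b + 4*I)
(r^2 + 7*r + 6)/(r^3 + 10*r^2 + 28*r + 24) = (r + 1)/(r^2 + 4*r + 4)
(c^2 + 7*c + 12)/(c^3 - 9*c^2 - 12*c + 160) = (c + 3)/(c^2 - 13*c + 40)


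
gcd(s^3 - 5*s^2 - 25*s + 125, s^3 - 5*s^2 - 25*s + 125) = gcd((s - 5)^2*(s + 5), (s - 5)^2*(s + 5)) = s^3 - 5*s^2 - 25*s + 125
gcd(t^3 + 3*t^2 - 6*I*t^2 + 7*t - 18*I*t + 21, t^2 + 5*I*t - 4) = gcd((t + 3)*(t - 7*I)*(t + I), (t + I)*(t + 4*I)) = t + I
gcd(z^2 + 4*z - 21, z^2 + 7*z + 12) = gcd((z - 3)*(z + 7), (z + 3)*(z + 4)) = 1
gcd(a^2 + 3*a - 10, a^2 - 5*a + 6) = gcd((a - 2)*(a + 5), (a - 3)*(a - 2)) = a - 2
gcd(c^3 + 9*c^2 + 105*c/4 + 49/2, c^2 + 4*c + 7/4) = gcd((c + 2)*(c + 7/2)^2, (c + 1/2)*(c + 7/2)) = c + 7/2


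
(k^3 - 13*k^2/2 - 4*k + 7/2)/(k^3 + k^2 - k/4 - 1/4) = 2*(k - 7)/(2*k + 1)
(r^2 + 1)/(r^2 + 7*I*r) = (r^2 + 1)/(r*(r + 7*I))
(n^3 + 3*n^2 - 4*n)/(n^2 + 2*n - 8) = n*(n - 1)/(n - 2)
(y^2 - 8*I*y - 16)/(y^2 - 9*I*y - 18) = (-y^2 + 8*I*y + 16)/(-y^2 + 9*I*y + 18)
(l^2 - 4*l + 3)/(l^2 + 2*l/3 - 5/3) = 3*(l - 3)/(3*l + 5)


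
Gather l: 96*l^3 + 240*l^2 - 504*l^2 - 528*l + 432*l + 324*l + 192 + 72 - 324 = 96*l^3 - 264*l^2 + 228*l - 60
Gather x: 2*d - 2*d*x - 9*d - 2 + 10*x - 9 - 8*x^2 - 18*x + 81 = -7*d - 8*x^2 + x*(-2*d - 8) + 70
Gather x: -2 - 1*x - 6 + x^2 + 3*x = x^2 + 2*x - 8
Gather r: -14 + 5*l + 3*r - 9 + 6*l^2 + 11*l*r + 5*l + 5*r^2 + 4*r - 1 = 6*l^2 + 10*l + 5*r^2 + r*(11*l + 7) - 24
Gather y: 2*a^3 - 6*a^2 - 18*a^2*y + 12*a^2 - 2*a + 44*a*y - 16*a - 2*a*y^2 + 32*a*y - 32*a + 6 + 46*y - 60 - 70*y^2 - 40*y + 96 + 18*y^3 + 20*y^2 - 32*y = 2*a^3 + 6*a^2 - 50*a + 18*y^3 + y^2*(-2*a - 50) + y*(-18*a^2 + 76*a - 26) + 42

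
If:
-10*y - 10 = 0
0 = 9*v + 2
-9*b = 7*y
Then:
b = 7/9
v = -2/9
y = -1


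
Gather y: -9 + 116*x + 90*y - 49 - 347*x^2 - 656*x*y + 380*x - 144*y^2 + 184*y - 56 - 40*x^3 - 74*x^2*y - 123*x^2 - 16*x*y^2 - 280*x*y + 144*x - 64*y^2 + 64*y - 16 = -40*x^3 - 470*x^2 + 640*x + y^2*(-16*x - 208) + y*(-74*x^2 - 936*x + 338) - 130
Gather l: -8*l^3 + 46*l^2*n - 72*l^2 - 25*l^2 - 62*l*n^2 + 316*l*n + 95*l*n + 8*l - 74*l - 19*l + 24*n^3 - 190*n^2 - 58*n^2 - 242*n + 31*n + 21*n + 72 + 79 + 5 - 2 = -8*l^3 + l^2*(46*n - 97) + l*(-62*n^2 + 411*n - 85) + 24*n^3 - 248*n^2 - 190*n + 154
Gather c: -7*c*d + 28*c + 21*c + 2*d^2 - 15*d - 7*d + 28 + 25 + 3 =c*(49 - 7*d) + 2*d^2 - 22*d + 56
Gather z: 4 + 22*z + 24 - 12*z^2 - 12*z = -12*z^2 + 10*z + 28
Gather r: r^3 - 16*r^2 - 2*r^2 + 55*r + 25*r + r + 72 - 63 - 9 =r^3 - 18*r^2 + 81*r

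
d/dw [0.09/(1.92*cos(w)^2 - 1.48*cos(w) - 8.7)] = (0.3456*cos(w) - 0.1332)*sin(w)/(-1.92*cos(w)^2 + 1.48*cos(w) + 8.7)^2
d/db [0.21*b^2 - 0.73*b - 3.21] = 0.42*b - 0.73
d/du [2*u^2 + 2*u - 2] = 4*u + 2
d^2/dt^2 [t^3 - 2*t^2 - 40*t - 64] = 6*t - 4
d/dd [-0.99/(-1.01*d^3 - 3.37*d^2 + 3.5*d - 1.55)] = (-2.9997*d^2 - 6.6726*d + 3.465)/(1.01*d^3 + 3.37*d^2 - 3.5*d + 1.55)^2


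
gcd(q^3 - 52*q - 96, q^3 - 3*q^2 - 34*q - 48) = q^2 - 6*q - 16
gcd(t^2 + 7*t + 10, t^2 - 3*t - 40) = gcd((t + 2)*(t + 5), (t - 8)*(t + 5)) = t + 5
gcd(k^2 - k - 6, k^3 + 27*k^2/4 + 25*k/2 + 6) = k + 2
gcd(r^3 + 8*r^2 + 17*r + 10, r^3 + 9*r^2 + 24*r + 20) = r^2 + 7*r + 10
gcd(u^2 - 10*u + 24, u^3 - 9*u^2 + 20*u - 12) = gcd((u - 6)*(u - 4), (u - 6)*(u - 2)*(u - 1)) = u - 6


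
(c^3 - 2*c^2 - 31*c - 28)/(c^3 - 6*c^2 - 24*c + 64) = (c^2 - 6*c - 7)/(c^2 - 10*c + 16)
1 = 1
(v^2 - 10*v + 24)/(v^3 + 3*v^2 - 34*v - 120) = (v - 4)/(v^2 + 9*v + 20)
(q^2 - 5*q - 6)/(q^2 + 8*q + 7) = (q - 6)/(q + 7)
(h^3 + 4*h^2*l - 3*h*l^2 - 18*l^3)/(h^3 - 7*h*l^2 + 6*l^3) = (h + 3*l)/(h - l)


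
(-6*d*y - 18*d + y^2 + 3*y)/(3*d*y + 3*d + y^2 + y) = (-6*d*y - 18*d + y^2 + 3*y)/(3*d*y + 3*d + y^2 + y)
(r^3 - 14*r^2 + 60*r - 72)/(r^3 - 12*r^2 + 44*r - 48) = (r - 6)/(r - 4)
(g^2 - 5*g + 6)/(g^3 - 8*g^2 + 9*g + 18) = (g - 2)/(g^2 - 5*g - 6)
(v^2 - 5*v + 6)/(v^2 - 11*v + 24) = (v - 2)/(v - 8)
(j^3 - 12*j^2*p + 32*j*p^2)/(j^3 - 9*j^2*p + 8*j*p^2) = (-j + 4*p)/(-j + p)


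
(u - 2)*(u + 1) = u^2 - u - 2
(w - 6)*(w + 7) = w^2 + w - 42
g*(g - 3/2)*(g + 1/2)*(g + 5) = g^4 + 4*g^3 - 23*g^2/4 - 15*g/4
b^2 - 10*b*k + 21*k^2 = (b - 7*k)*(b - 3*k)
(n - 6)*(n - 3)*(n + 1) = n^3 - 8*n^2 + 9*n + 18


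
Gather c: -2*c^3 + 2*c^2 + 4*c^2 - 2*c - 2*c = -2*c^3 + 6*c^2 - 4*c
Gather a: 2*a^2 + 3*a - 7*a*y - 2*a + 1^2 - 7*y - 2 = 2*a^2 + a*(1 - 7*y) - 7*y - 1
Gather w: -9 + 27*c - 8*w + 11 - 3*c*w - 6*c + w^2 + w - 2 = 21*c + w^2 + w*(-3*c - 7)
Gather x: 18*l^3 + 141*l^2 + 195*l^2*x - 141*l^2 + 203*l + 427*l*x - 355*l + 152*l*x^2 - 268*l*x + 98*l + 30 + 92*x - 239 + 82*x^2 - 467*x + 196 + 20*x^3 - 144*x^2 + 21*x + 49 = 18*l^3 - 54*l + 20*x^3 + x^2*(152*l - 62) + x*(195*l^2 + 159*l - 354) + 36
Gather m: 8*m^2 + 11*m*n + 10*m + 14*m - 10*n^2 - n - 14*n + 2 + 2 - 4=8*m^2 + m*(11*n + 24) - 10*n^2 - 15*n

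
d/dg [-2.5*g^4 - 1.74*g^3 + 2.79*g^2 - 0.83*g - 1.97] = -10.0*g^3 - 5.22*g^2 + 5.58*g - 0.83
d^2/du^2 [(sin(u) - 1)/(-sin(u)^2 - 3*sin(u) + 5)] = (sin(u)^5 - 7*sin(u)^4 + 19*sin(u)^3 - 8*sin(u)^2 - 2*sin(u) - 2)/(sin(u)^2 + 3*sin(u) - 5)^3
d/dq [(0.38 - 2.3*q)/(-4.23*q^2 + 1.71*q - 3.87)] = (-9.729*q^2 + 3.2148*q + 8.2512)/(17.8929*q^4 - 14.4666*q^3 + 35.6643*q^2 - 13.2354*q + 14.9769)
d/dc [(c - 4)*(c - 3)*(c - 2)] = 3*c^2 - 18*c + 26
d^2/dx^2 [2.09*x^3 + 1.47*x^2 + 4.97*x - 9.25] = 12.54*x + 2.94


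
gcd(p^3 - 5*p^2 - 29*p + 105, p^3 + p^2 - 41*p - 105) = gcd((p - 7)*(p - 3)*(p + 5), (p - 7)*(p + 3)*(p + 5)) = p^2 - 2*p - 35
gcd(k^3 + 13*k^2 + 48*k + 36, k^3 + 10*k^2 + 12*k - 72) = k^2 + 12*k + 36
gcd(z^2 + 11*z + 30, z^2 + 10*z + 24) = z + 6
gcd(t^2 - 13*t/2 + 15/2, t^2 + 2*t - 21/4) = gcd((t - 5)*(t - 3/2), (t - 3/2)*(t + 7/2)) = t - 3/2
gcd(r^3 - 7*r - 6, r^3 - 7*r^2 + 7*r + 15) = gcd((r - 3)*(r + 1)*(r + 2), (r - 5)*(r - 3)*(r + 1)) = r^2 - 2*r - 3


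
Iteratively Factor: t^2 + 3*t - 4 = (t - 1)*(t + 4)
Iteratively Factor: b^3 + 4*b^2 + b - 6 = (b + 2)*(b^2 + 2*b - 3) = (b - 1)*(b + 2)*(b + 3)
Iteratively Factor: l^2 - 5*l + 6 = (l - 2)*(l - 3)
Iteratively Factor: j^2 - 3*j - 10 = (j - 5)*(j + 2)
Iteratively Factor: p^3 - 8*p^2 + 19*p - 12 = (p - 3)*(p^2 - 5*p + 4) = (p - 3)*(p - 1)*(p - 4)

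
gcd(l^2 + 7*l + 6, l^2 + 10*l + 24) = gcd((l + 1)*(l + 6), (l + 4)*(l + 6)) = l + 6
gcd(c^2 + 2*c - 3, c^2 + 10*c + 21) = c + 3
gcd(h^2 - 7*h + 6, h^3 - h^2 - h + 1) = h - 1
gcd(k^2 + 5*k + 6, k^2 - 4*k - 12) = k + 2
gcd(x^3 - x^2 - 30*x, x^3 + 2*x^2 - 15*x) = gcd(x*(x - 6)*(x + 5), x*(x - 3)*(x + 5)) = x^2 + 5*x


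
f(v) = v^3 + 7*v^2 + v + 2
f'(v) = 3*v^2 + 14*v + 1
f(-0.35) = 2.46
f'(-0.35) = -3.53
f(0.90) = 9.30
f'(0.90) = 16.03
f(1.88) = 35.27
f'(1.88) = 37.92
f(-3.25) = 38.36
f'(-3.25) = -12.81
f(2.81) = 82.27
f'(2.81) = 64.03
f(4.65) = 258.55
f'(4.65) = 130.97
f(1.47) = 21.77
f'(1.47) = 28.06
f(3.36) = 122.32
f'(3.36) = 81.91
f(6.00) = 476.00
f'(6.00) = 193.00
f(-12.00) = -730.00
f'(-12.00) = 265.00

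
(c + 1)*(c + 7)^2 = c^3 + 15*c^2 + 63*c + 49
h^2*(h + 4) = h^3 + 4*h^2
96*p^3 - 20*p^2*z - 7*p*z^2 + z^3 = (-8*p + z)*(-3*p + z)*(4*p + z)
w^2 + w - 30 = (w - 5)*(w + 6)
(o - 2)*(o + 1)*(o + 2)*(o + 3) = o^4 + 4*o^3 - o^2 - 16*o - 12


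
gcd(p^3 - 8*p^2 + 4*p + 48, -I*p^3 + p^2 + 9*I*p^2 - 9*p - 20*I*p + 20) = p - 4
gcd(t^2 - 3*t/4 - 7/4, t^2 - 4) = 1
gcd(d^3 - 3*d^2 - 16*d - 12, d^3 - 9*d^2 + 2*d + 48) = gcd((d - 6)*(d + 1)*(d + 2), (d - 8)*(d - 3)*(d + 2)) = d + 2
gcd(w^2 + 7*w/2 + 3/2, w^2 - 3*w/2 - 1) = w + 1/2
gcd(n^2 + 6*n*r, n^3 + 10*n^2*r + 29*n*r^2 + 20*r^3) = 1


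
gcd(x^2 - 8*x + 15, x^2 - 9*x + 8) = 1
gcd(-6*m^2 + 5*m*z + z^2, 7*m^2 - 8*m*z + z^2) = -m + z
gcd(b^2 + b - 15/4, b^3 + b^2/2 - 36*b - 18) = 1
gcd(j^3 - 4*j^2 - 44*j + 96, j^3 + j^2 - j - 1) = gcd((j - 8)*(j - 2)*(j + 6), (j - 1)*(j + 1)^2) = 1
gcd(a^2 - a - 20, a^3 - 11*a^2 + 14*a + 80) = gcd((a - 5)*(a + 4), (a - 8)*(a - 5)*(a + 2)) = a - 5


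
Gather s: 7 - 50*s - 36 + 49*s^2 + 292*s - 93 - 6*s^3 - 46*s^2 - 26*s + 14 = -6*s^3 + 3*s^2 + 216*s - 108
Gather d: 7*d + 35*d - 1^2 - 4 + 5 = 42*d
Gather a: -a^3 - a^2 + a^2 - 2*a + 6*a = -a^3 + 4*a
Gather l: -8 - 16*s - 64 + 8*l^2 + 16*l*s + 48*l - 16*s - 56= 8*l^2 + l*(16*s + 48) - 32*s - 128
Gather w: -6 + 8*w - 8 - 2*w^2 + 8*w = -2*w^2 + 16*w - 14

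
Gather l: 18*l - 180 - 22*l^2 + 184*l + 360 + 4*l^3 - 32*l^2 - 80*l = 4*l^3 - 54*l^2 + 122*l + 180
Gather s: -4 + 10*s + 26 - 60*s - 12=10 - 50*s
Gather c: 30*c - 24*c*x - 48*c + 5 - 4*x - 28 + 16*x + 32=c*(-24*x - 18) + 12*x + 9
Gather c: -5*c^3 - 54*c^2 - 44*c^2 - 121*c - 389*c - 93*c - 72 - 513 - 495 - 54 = -5*c^3 - 98*c^2 - 603*c - 1134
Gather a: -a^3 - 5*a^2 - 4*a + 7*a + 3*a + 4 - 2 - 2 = -a^3 - 5*a^2 + 6*a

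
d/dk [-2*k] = -2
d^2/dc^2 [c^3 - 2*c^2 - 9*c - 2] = 6*c - 4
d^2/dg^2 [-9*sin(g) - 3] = 9*sin(g)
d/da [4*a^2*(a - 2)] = 4*a*(3*a - 4)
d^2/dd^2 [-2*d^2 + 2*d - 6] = -4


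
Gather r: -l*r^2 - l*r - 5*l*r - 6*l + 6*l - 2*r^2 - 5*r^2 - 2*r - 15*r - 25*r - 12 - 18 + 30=r^2*(-l - 7) + r*(-6*l - 42)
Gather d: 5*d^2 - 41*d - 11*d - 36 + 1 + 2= 5*d^2 - 52*d - 33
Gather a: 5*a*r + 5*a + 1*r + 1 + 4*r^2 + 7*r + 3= a*(5*r + 5) + 4*r^2 + 8*r + 4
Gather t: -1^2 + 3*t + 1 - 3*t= 0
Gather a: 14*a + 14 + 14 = 14*a + 28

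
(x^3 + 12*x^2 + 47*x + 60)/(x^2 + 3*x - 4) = (x^2 + 8*x + 15)/(x - 1)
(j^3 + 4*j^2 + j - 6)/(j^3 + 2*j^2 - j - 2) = (j + 3)/(j + 1)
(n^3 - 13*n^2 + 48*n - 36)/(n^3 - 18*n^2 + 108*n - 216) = (n - 1)/(n - 6)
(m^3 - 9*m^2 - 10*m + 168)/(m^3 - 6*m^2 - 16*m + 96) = (m - 7)/(m - 4)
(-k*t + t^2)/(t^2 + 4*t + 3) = t*(-k + t)/(t^2 + 4*t + 3)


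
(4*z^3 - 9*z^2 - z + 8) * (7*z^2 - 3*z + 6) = 28*z^5 - 75*z^4 + 44*z^3 + 5*z^2 - 30*z + 48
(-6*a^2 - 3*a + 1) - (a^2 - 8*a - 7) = -7*a^2 + 5*a + 8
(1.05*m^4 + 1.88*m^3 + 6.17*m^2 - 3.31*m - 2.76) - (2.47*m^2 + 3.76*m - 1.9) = 1.05*m^4 + 1.88*m^3 + 3.7*m^2 - 7.07*m - 0.86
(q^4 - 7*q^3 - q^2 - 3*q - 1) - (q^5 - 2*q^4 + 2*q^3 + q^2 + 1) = -q^5 + 3*q^4 - 9*q^3 - 2*q^2 - 3*q - 2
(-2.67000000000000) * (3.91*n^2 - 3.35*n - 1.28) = -10.4397*n^2 + 8.9445*n + 3.4176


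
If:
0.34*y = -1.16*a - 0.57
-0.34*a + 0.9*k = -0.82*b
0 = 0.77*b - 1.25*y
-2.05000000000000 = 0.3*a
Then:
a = -6.83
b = 35.13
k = -34.58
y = 21.64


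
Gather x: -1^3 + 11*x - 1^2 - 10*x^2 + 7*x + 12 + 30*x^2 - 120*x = 20*x^2 - 102*x + 10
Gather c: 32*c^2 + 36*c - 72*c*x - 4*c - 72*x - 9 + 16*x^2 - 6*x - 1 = 32*c^2 + c*(32 - 72*x) + 16*x^2 - 78*x - 10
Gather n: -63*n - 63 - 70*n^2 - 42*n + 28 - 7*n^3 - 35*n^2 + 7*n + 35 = -7*n^3 - 105*n^2 - 98*n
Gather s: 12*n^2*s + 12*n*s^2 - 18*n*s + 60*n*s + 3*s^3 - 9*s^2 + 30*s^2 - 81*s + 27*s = 3*s^3 + s^2*(12*n + 21) + s*(12*n^2 + 42*n - 54)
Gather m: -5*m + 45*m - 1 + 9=40*m + 8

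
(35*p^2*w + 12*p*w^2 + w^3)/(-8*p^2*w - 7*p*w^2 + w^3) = (-35*p^2 - 12*p*w - w^2)/(8*p^2 + 7*p*w - w^2)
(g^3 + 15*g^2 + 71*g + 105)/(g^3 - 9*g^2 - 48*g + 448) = (g^2 + 8*g + 15)/(g^2 - 16*g + 64)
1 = 1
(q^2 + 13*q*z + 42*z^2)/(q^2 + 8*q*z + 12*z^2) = (q + 7*z)/(q + 2*z)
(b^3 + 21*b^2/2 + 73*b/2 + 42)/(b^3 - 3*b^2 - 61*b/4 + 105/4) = 2*(b^2 + 7*b + 12)/(2*b^2 - 13*b + 15)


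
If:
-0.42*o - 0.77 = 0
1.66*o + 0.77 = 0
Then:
No Solution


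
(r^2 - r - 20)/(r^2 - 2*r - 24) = (r - 5)/(r - 6)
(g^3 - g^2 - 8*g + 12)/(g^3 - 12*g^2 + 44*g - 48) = (g^2 + g - 6)/(g^2 - 10*g + 24)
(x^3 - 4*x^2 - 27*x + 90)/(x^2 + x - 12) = (x^2 - x - 30)/(x + 4)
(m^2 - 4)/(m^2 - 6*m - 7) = (4 - m^2)/(-m^2 + 6*m + 7)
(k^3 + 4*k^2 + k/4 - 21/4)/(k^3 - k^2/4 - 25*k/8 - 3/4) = 2*(2*k^2 + 5*k - 7)/(4*k^2 - 7*k - 2)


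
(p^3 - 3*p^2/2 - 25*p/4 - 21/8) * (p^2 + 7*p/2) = p^5 + 2*p^4 - 23*p^3/2 - 49*p^2/2 - 147*p/16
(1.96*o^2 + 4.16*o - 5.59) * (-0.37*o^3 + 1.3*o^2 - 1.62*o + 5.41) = -0.7252*o^5 + 1.0088*o^4 + 4.3011*o^3 - 3.4026*o^2 + 31.5614*o - 30.2419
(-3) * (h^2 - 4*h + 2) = -3*h^2 + 12*h - 6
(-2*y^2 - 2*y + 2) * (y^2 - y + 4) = -2*y^4 - 4*y^2 - 10*y + 8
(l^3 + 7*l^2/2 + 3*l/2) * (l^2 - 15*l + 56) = l^5 - 23*l^4/2 + 5*l^3 + 347*l^2/2 + 84*l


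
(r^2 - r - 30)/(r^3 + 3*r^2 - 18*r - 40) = (r - 6)/(r^2 - 2*r - 8)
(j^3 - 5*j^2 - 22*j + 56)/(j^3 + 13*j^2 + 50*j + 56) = (j^2 - 9*j + 14)/(j^2 + 9*j + 14)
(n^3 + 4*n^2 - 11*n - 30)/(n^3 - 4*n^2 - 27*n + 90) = (n + 2)/(n - 6)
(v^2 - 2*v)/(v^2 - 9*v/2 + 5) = 2*v/(2*v - 5)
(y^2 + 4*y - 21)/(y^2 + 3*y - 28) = (y - 3)/(y - 4)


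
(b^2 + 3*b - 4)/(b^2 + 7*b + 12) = (b - 1)/(b + 3)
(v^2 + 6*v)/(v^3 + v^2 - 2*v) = (v + 6)/(v^2 + v - 2)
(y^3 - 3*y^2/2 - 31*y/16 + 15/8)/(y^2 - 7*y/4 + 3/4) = (4*y^2 - 3*y - 10)/(4*(y - 1))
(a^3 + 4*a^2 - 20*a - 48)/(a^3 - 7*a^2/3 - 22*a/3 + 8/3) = 3*(a + 6)/(3*a - 1)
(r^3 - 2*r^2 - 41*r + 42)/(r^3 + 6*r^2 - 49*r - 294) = (r - 1)/(r + 7)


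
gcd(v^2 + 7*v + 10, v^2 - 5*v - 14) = v + 2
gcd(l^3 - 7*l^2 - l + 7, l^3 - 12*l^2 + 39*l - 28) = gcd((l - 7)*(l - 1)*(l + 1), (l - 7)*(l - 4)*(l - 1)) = l^2 - 8*l + 7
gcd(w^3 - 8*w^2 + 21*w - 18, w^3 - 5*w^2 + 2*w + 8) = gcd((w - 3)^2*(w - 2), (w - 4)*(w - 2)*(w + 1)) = w - 2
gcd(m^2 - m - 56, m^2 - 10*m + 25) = 1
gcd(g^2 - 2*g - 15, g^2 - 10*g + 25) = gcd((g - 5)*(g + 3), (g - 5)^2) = g - 5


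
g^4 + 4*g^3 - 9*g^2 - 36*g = g*(g - 3)*(g + 3)*(g + 4)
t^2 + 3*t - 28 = (t - 4)*(t + 7)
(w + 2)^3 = w^3 + 6*w^2 + 12*w + 8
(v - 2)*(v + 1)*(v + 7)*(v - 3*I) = v^4 + 6*v^3 - 3*I*v^3 - 9*v^2 - 18*I*v^2 - 14*v + 27*I*v + 42*I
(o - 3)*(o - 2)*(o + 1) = o^3 - 4*o^2 + o + 6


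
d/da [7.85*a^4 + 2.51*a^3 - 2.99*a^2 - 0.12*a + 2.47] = 31.4*a^3 + 7.53*a^2 - 5.98*a - 0.12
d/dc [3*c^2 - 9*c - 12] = 6*c - 9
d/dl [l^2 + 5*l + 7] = 2*l + 5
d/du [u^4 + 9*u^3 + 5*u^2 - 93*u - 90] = 4*u^3 + 27*u^2 + 10*u - 93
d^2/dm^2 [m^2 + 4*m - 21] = 2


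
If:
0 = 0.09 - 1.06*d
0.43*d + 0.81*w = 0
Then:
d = 0.08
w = -0.05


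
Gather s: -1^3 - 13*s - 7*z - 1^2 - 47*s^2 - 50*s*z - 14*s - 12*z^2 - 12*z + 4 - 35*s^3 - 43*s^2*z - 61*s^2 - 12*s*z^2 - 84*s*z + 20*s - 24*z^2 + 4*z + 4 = -35*s^3 + s^2*(-43*z - 108) + s*(-12*z^2 - 134*z - 7) - 36*z^2 - 15*z + 6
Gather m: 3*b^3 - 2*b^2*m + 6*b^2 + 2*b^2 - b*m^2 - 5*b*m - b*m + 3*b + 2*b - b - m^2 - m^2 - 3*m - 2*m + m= 3*b^3 + 8*b^2 + 4*b + m^2*(-b - 2) + m*(-2*b^2 - 6*b - 4)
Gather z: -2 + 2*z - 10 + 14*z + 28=16*z + 16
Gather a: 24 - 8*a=24 - 8*a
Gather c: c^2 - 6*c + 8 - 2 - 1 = c^2 - 6*c + 5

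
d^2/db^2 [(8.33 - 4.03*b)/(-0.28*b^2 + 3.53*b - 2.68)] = ((33.1166 - 6.7704*b)*(0.28*b^2 - 3.53*b + 2.68) + (0.56*b - 3.53)*(1.12*b - 7.06)*(4.03*b - 8.33))/(0.28*b^2 - 3.53*b + 2.68)^3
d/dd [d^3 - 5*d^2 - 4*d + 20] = 3*d^2 - 10*d - 4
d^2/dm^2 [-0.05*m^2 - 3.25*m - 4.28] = -0.100000000000000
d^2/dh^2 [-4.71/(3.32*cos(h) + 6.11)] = (-95.543292*cos(h) + 25.957752*cos(2*h) - 77.873256)/(3.32*cos(h) + 6.11)^3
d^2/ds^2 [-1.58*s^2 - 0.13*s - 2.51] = -3.16000000000000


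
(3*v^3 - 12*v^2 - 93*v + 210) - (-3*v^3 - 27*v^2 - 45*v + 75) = 6*v^3 + 15*v^2 - 48*v + 135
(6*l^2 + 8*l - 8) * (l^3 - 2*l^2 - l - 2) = 6*l^5 - 4*l^4 - 30*l^3 - 4*l^2 - 8*l + 16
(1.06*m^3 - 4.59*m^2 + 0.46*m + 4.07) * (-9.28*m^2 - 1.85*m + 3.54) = -9.8368*m^5 + 40.6342*m^4 + 7.9751*m^3 - 54.8692*m^2 - 5.9011*m + 14.4078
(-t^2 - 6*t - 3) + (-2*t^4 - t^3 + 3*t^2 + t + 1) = -2*t^4 - t^3 + 2*t^2 - 5*t - 2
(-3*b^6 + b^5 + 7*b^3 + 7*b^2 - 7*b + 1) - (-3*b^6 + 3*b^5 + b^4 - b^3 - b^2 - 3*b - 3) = -2*b^5 - b^4 + 8*b^3 + 8*b^2 - 4*b + 4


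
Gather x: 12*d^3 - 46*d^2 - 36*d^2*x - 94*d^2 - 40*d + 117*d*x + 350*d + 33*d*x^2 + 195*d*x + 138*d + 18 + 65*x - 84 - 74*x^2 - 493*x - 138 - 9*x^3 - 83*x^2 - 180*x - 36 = 12*d^3 - 140*d^2 + 448*d - 9*x^3 + x^2*(33*d - 157) + x*(-36*d^2 + 312*d - 608) - 240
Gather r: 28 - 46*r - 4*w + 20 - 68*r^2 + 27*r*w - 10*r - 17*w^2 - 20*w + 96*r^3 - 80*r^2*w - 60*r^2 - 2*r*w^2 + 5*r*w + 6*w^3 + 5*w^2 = 96*r^3 + r^2*(-80*w - 128) + r*(-2*w^2 + 32*w - 56) + 6*w^3 - 12*w^2 - 24*w + 48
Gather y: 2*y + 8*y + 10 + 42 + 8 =10*y + 60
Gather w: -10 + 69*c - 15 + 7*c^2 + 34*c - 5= 7*c^2 + 103*c - 30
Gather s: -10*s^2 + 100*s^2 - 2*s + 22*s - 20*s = 90*s^2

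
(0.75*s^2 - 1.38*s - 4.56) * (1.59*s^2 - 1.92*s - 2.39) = 1.1925*s^4 - 3.6342*s^3 - 6.3933*s^2 + 12.0534*s + 10.8984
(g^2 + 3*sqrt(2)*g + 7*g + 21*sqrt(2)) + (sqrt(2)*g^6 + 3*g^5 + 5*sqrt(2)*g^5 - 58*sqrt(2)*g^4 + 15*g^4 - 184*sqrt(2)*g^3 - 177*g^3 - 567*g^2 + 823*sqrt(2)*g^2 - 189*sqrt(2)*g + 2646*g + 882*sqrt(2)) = sqrt(2)*g^6 + 3*g^5 + 5*sqrt(2)*g^5 - 58*sqrt(2)*g^4 + 15*g^4 - 184*sqrt(2)*g^3 - 177*g^3 - 566*g^2 + 823*sqrt(2)*g^2 - 186*sqrt(2)*g + 2653*g + 903*sqrt(2)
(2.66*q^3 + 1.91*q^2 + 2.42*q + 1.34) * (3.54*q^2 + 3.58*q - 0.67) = 9.4164*q^5 + 16.2842*q^4 + 13.6224*q^3 + 12.1275*q^2 + 3.1758*q - 0.8978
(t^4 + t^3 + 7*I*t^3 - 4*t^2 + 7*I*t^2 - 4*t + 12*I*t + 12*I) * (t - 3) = t^5 - 2*t^4 + 7*I*t^4 - 7*t^3 - 14*I*t^3 + 8*t^2 - 9*I*t^2 + 12*t - 24*I*t - 36*I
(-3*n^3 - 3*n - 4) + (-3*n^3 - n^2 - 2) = -6*n^3 - n^2 - 3*n - 6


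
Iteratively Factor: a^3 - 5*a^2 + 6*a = (a - 3)*(a^2 - 2*a) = a*(a - 3)*(a - 2)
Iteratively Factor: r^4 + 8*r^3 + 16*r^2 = (r + 4)*(r^3 + 4*r^2) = r*(r + 4)*(r^2 + 4*r) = r^2*(r + 4)*(r + 4)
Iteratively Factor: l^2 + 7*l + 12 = (l + 4)*(l + 3)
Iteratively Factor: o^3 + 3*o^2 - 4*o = (o)*(o^2 + 3*o - 4) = o*(o - 1)*(o + 4)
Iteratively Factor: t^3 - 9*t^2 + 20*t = (t - 4)*(t^2 - 5*t) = (t - 5)*(t - 4)*(t)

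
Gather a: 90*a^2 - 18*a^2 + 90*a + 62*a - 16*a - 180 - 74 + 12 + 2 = 72*a^2 + 136*a - 240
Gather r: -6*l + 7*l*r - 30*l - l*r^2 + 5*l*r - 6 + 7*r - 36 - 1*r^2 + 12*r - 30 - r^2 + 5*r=-36*l + r^2*(-l - 2) + r*(12*l + 24) - 72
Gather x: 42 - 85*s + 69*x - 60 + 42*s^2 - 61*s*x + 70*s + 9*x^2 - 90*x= 42*s^2 - 15*s + 9*x^2 + x*(-61*s - 21) - 18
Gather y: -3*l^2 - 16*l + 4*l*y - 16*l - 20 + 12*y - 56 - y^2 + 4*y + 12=-3*l^2 - 32*l - y^2 + y*(4*l + 16) - 64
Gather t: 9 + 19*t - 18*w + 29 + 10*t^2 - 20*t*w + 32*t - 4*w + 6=10*t^2 + t*(51 - 20*w) - 22*w + 44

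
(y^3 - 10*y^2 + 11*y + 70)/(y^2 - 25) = (y^2 - 5*y - 14)/(y + 5)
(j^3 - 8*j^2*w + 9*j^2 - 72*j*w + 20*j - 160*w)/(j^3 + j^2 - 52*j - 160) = (j - 8*w)/(j - 8)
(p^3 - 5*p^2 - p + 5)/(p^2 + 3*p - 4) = (p^2 - 4*p - 5)/(p + 4)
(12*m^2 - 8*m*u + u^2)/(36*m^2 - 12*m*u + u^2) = (-2*m + u)/(-6*m + u)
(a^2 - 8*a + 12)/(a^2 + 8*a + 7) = (a^2 - 8*a + 12)/(a^2 + 8*a + 7)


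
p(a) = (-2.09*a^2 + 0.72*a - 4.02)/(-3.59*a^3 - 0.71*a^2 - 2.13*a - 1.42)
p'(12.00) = -0.00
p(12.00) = 0.05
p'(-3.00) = -0.12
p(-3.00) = -0.26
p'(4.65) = -0.03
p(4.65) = 0.12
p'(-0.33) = -31.87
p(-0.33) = 6.74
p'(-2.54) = -0.19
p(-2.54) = -0.33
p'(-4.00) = -0.06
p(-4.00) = -0.18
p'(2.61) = -0.09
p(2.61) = 0.22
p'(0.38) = -2.33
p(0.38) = 1.60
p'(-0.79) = -15.50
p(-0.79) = -3.71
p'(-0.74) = -23.49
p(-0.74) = -4.66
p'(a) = (0.72 - 4.18*a)/(-3.59*a^3 - 0.71*a^2 - 2.13*a - 1.42) + (-2.09*a^2 + 0.72*a - 4.02)*(10.77*a^2 + 1.42*a + 2.13)/(-3.59*a^3 - 0.71*a^2 - 2.13*a - 1.42)^2 = (-7.5031*a^4 + 5.1696*a^3 - 38.3325*a^2 + 0.2272*a - 9.585)/(12.8881*a^6 + 5.0978*a^5 + 15.7975*a^4 + 13.2202*a^3 + 6.5533*a^2 + 6.0492*a + 2.0164)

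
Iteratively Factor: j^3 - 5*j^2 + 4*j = (j - 4)*(j^2 - j) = (j - 4)*(j - 1)*(j)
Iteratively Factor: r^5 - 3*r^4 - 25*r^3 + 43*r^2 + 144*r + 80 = (r + 1)*(r^4 - 4*r^3 - 21*r^2 + 64*r + 80) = (r + 1)*(r + 4)*(r^3 - 8*r^2 + 11*r + 20) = (r + 1)^2*(r + 4)*(r^2 - 9*r + 20) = (r - 4)*(r + 1)^2*(r + 4)*(r - 5)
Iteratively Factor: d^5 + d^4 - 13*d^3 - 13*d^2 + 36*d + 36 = (d + 2)*(d^4 - d^3 - 11*d^2 + 9*d + 18) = (d + 1)*(d + 2)*(d^3 - 2*d^2 - 9*d + 18) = (d - 3)*(d + 1)*(d + 2)*(d^2 + d - 6) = (d - 3)*(d + 1)*(d + 2)*(d + 3)*(d - 2)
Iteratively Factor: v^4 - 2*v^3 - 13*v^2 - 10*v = (v - 5)*(v^3 + 3*v^2 + 2*v) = (v - 5)*(v + 1)*(v^2 + 2*v) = (v - 5)*(v + 1)*(v + 2)*(v)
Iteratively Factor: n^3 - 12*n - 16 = (n + 2)*(n^2 - 2*n - 8) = (n + 2)^2*(n - 4)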